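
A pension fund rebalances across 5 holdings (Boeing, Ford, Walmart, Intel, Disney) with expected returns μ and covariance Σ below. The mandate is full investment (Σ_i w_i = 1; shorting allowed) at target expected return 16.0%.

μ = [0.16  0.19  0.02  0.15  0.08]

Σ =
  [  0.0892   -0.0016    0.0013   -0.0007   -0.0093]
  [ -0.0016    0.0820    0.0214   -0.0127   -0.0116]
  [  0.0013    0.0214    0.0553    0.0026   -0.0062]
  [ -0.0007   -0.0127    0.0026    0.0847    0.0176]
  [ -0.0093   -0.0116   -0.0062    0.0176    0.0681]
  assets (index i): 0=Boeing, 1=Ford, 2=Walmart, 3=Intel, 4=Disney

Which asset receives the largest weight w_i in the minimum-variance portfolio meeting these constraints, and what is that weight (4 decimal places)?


Ford (0.3642)

u=Σ⁻¹μ = [2.0209  3.0722  -0.8125  1.9850  1.3870]
v=Σ⁻¹𝟙 = [13.1219  12.6781  14.3632  9.7546  17.4225]
a=μᵀu=1.299526  b=𝟙ᵀu=7.652599  c=𝟙ᵀv=67.340325  D=ac−b²=28.948212
λ₁=(c·0.160−b)/D = (67.340325·0.160−7.652599)/28.948212 = 0.107843
λ₂=(a−b·0.160)/D = (1.299526−7.652599·0.160)/28.948212 = 0.002595
w* = 0.107843·u + 0.002595·v:
  w_0 = 0.107843·2.0209 + 0.002595·13.1219 = 0.2520  (Boeing)
  w_1 = 0.107843·3.0722 + 0.002595·12.6781 = 0.3642  (Ford)
  w_2 = 0.107843·-0.8125 + 0.002595·14.3632 = -0.0504  (Walmart)
  w_3 = 0.107843·1.9850 + 0.002595·9.7546 = 0.2394  (Intel)
  w_4 = 0.107843·1.3870 + 0.002595·17.4225 = 0.1948  (Disney)
Σw_i=1.0000  μᵀw=0.1600
σ²=wᵀΣw=λ₁·μ_p+λ₂ = 0.107843·0.160 + 0.002595 = 0.019849 ≈ 0.0198


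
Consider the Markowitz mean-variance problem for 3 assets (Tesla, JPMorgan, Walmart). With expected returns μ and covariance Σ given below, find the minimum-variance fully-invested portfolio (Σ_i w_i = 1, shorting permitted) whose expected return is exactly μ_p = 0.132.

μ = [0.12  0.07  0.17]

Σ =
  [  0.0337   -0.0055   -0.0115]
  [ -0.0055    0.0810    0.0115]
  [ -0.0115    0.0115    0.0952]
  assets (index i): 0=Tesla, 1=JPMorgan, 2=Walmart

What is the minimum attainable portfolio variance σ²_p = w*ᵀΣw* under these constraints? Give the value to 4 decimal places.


0.0180

u=Σ⁻¹μ = [4.4578  0.8515  2.2214]
v=Σ⁻¹𝟙 = [36.3318  12.9198  13.3323]
a=μᵀu=0.972175  b=𝟙ᵀu=7.530694  c=𝟙ᵀv=62.583888  D=ac−b²=4.131156
λ₁=(c·0.132−b)/D = (62.583888·0.132−7.530694)/4.131156 = 0.176798
λ₂=(a−b·0.132)/D = (0.972175−7.530694·0.132)/4.131156 = -0.005295
w* = 0.176798·u + -0.005295·v:
  w_0 = 0.176798·4.4578 + -0.005295·36.3318 = 0.5957  (Tesla)
  w_1 = 0.176798·0.8515 + -0.005295·12.9198 = 0.0821  (JPMorgan)
  w_2 = 0.176798·2.2214 + -0.005295·13.3323 = 0.3221  (Walmart)
Σw_i=1.0000  μᵀw=0.1320
σ²=wᵀΣw=λ₁·μ_p+λ₂ = 0.176798·0.132 + -0.005295 = 0.018042 ≈ 0.0180


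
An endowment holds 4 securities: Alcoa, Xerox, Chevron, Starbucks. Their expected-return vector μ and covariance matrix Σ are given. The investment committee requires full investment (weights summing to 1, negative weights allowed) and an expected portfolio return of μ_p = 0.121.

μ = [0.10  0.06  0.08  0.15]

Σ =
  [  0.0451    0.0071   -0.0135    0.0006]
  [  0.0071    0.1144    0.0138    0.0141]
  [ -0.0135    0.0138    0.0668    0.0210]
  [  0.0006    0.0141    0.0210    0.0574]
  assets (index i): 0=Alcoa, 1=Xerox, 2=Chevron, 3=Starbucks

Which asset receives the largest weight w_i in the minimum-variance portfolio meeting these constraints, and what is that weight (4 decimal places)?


x=Σ⁻¹μ = [2.4933  -0.0260  1.0074  2.2250]
y=Σ⁻¹𝟙 = [26.2924  3.8854  16.2608  10.2433]
a=μᵀx=0.662116  b=𝟙ᵀx=5.699720  c=𝟙ᵀy=56.681902  D=ac−b²=5.043171
λ₁=(c·0.121−b)/D = (56.681902·0.121−5.699720)/5.043171 = 0.229774
λ₂=(a−b·0.121)/D = (0.662116−5.699720·0.121)/5.043171 = -0.005463
w* = 0.229774·x + -0.005463·y:
  w_0 = 0.229774·2.4933 + -0.005463·26.2924 = 0.4293  (Alcoa)
  w_1 = 0.229774·-0.0260 + -0.005463·3.8854 = -0.0272  (Xerox)
  w_2 = 0.229774·1.0074 + -0.005463·16.2608 = 0.1426  (Chevron)
  w_3 = 0.229774·2.2250 + -0.005463·10.2433 = 0.4553  (Starbucks)
Σw_i=1.0000  μᵀw=0.1210
σ²=wᵀΣw=λ₁·μ_p+λ₂ = 0.229774·0.121 + -0.005463 = 0.022340 ≈ 0.0223

Starbucks (0.4553)


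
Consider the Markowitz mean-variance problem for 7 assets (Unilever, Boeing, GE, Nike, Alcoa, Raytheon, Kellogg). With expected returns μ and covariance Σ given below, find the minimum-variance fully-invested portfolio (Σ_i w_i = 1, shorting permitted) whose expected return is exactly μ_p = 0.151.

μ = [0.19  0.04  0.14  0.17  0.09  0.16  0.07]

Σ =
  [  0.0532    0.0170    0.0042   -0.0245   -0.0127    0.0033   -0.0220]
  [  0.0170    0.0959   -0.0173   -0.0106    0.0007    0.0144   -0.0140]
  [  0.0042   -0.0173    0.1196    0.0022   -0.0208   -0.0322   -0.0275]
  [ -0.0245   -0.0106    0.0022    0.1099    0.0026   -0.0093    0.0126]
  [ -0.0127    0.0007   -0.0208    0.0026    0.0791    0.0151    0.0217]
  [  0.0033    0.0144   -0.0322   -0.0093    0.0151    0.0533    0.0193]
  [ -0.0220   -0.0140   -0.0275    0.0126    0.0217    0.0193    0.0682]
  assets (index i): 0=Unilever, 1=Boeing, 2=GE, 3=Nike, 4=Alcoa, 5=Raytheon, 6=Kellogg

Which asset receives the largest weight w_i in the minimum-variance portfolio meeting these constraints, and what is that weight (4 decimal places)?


x=Σ⁻¹μ = [5.5507  -0.0873  2.5622  2.7900  1.4114  3.6526  1.8340]
y=Σ⁻¹𝟙 = [32.8080  11.0249  20.8078  15.3735  12.9664  16.5506  24.2498]
a=μᵀx=2.723974  b=𝟙ᵀx=17.713653  c=𝟙ᵀy=133.780984  D=ac−b²=50.642448
λ₁=(c·0.151−b)/D = (133.780984·0.151−17.713653)/50.642448 = 0.049114
λ₂=(a−b·0.151)/D = (2.723974−17.713653·0.151)/50.642448 = 0.000972
w* = 0.049114·x + 0.000972·y:
  w_0 = 0.049114·5.5507 + 0.000972·32.8080 = 0.3045  (Unilever)
  w_1 = 0.049114·-0.0873 + 0.000972·11.0249 = 0.0064  (Boeing)
  w_2 = 0.049114·2.5622 + 0.000972·20.8078 = 0.1461  (GE)
  w_3 = 0.049114·2.7900 + 0.000972·15.3735 = 0.1520  (Nike)
  w_4 = 0.049114·1.4114 + 0.000972·12.9664 = 0.0819  (Alcoa)
  w_5 = 0.049114·3.6526 + 0.000972·16.5506 = 0.1955  (Raytheon)
  w_6 = 0.049114·1.8340 + 0.000972·24.2498 = 0.1136  (Kellogg)
Σw_i=1.0000  μᵀw=0.1510
σ²=wᵀΣw=λ₁·μ_p+λ₂ = 0.049114·0.151 + 0.000972 = 0.008388 ≈ 0.0084

Unilever (0.3045)


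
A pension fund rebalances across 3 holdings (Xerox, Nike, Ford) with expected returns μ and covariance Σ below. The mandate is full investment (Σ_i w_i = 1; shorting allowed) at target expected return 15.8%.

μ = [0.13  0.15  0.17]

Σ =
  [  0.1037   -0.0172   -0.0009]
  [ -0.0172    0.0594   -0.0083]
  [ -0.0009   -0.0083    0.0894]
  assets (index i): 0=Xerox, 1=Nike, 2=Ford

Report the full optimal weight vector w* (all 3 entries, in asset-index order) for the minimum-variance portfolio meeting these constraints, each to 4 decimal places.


0.0839  0.4322  0.4839

u=Σ⁻¹μ = [1.8315  3.3676  2.2327]
v=Σ⁻¹𝟙 = [13.5120  22.6231  13.4221]
a=μᵀu=1.122788  b=𝟙ᵀu=7.431772  c=𝟙ᵀv=49.557143  D=ac−b²=0.410923
λ₁=(c·0.158−b)/D = (49.557143·0.158−7.431772)/0.410923 = 0.969174
λ₂=(a−b·0.158)/D = (1.122788−7.431772·0.158)/0.410923 = -0.125162
w* = 0.969174·u + -0.125162·v:
  w_0 = 0.969174·1.8315 + -0.125162·13.5120 = 0.0839  (Xerox)
  w_1 = 0.969174·3.3676 + -0.125162·22.6231 = 0.4322  (Nike)
  w_2 = 0.969174·2.2327 + -0.125162·13.4221 = 0.4839  (Ford)
Σw_i=1.0000  μᵀw=0.1580
σ²=wᵀΣw=λ₁·μ_p+λ₂ = 0.969174·0.158 + -0.125162 = 0.027967 ≈ 0.0280


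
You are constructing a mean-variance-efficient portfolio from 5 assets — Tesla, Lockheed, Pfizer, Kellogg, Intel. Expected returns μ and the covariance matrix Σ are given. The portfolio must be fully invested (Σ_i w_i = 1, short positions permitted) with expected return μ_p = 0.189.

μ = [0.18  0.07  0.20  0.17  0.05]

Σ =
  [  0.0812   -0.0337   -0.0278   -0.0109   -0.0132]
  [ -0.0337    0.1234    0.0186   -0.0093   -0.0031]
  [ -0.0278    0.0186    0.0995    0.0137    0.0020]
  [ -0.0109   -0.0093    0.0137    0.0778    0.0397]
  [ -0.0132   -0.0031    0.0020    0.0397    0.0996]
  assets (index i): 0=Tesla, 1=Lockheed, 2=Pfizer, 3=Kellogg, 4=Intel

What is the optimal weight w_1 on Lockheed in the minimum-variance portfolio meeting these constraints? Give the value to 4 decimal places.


g=Σ⁻¹μ = [4.0299  1.4741  2.5213  2.4550  0.0528]
h=Σ⁻¹𝟙 = [25.6054  14.2403  12.8137  11.2187  9.1478]
a=μᵀg=1.752821  b=𝟙ᵀg=10.533115  c=𝟙ᵀh=73.026029  D=ac−b²=17.055050
λ₁=(c·0.189−b)/D = (73.026029·0.189−10.533115)/17.055050 = 0.191662
λ₂=(a−b·0.189)/D = (1.752821−10.533115·0.189)/17.055050 = -0.013951
w* = 0.191662·g + -0.013951·h:
  w_0 = 0.191662·4.0299 + -0.013951·25.6054 = 0.4152  (Tesla)
  w_1 = 0.191662·1.4741 + -0.013951·14.2403 = 0.0839  (Lockheed)
  w_2 = 0.191662·2.5213 + -0.013951·12.8137 = 0.3045  (Pfizer)
  w_3 = 0.191662·2.4550 + -0.013951·11.2187 = 0.3140  (Kellogg)
  w_4 = 0.191662·0.0528 + -0.013951·9.1478 = -0.1175  (Intel)
Σw_i=1.0000  μᵀw=0.1890
σ²=wᵀΣw=λ₁·μ_p+λ₂ = 0.191662·0.189 + -0.013951 = 0.022273 ≈ 0.0223

0.0839


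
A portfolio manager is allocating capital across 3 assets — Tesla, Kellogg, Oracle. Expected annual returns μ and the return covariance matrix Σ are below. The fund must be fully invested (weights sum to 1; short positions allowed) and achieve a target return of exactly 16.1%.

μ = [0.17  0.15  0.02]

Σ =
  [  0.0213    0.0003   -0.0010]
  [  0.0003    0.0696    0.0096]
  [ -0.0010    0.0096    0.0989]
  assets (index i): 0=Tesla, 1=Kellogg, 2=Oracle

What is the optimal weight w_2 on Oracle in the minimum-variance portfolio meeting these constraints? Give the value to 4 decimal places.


0.0329

g=Σ⁻¹μ = [7.9552  2.1101  0.0778]
h=Σ⁻¹𝟙 = [47.2054  12.8763  9.3387]
a=μᵀg=1.670455  b=𝟙ᵀg=10.143135  c=𝟙ᵀh=69.420349  D=ac−b²=13.080376
λ₁=(c·0.161−b)/D = (69.420349·0.161−10.143135)/13.080376 = 0.079015
λ₂=(a−b·0.161)/D = (1.670455−10.143135·0.161)/13.080376 = 0.002860
w* = 0.079015·g + 0.002860·h:
  w_0 = 0.079015·7.9552 + 0.002860·47.2054 = 0.7636  (Tesla)
  w_1 = 0.079015·2.1101 + 0.002860·12.8763 = 0.2036  (Kellogg)
  w_2 = 0.079015·0.0778 + 0.002860·9.3387 = 0.0329  (Oracle)
Σw_i=1.0000  μᵀw=0.1610
σ²=wᵀΣw=λ₁·μ_p+λ₂ = 0.079015·0.161 + 0.002860 = 0.015581 ≈ 0.0156


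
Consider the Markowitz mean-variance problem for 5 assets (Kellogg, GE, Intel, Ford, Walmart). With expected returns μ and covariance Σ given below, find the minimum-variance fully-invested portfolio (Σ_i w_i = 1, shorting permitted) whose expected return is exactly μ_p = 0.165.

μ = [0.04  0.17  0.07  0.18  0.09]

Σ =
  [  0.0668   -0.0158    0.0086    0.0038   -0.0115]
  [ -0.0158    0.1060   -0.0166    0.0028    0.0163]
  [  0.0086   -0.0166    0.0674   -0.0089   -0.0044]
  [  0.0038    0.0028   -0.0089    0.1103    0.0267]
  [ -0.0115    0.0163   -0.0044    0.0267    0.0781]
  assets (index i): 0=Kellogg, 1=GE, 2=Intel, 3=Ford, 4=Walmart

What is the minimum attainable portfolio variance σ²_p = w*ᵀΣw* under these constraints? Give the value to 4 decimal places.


p=Σ⁻¹μ = [0.8159  1.8728  1.6330  1.5834  0.4323]
q=Σ⁻¹𝟙 = [17.3237  12.8221  17.4229  6.8062  11.3337]
a=μᵀp=0.789245  b=𝟙ᵀp=6.337451  c=𝟙ᵀq=65.708584  D=ac−b²=11.696890
λ₁=(c·0.165−b)/D = (65.708584·0.165−6.337451)/11.696890 = 0.385099
λ₂=(a−b·0.165)/D = (0.789245−6.337451·0.165)/11.696890 = -0.021923
w* = 0.385099·p + -0.021923·q:
  w_0 = 0.385099·0.8159 + -0.021923·17.3237 = -0.0656  (Kellogg)
  w_1 = 0.385099·1.8728 + -0.021923·12.8221 = 0.4401  (GE)
  w_2 = 0.385099·1.6330 + -0.021923·17.4229 = 0.2469  (Intel)
  w_3 = 0.385099·1.5834 + -0.021923·6.8062 = 0.4605  (Ford)
  w_4 = 0.385099·0.4323 + -0.021923·11.3337 = -0.0820  (Walmart)
Σw_i=1.0000  μᵀw=0.1650
σ²=wᵀΣw=λ₁·μ_p+λ₂ = 0.385099·0.165 + -0.021923 = 0.041618 ≈ 0.0416

0.0416


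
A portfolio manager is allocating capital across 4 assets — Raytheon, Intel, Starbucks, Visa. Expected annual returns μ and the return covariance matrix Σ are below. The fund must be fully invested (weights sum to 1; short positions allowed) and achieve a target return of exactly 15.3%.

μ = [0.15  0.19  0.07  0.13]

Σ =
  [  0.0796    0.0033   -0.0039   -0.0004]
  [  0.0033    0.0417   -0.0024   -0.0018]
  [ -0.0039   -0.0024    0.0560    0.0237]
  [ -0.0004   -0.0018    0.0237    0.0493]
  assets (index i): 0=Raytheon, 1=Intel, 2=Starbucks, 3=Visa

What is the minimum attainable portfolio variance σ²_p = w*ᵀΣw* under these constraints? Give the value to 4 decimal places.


x=Σ⁻¹μ = [1.7315  4.5582  0.4690  2.5919]
y=Σ⁻¹𝟙 = [12.2861  24.4238  13.5026  14.7843]
a=μᵀx=1.495558  b=𝟙ᵀx=9.350586  c=𝟙ᵀy=64.996843  D=ac−b²=9.773098
λ₁=(c·0.153−b)/D = (64.996843·0.153−9.350586)/9.773098 = 0.060772
λ₂=(a−b·0.153)/D = (1.495558−9.350586·0.153)/9.773098 = 0.006643
w* = 0.060772·x + 0.006643·y:
  w_0 = 0.060772·1.7315 + 0.006643·12.2861 = 0.1868  (Raytheon)
  w_1 = 0.060772·4.5582 + 0.006643·24.4238 = 0.4392  (Intel)
  w_2 = 0.060772·0.4690 + 0.006643·13.5026 = 0.1182  (Starbucks)
  w_3 = 0.060772·2.5919 + 0.006643·14.7843 = 0.2557  (Visa)
Σw_i=1.0000  μᵀw=0.1530
σ²=wᵀΣw=λ₁·μ_p+λ₂ = 0.060772·0.153 + 0.006643 = 0.015941 ≈ 0.0159

0.0159


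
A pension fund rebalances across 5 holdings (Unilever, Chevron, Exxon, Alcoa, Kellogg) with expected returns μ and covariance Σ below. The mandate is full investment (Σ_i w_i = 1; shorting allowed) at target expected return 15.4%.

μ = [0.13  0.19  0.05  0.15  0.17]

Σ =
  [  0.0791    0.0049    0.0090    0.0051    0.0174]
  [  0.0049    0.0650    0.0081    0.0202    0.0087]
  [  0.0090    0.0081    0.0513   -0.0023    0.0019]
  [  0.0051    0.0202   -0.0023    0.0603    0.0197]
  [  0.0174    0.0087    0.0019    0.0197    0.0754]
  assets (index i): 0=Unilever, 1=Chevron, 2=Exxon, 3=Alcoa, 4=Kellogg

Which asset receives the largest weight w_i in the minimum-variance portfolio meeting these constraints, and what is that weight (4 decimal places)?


Chevron (0.3267)

p=Σ⁻¹μ = [1.0644  2.2233  0.4380  1.2032  1.4271]
q=Σ⁻¹𝟙 = [7.8990  8.1306  17.0795  11.5380  7.0566]
a=μᵀp=1.005790  b=𝟙ᵀp=6.356001  c=𝟙ᵀq=51.703867  D=ac−b²=11.604489
λ₁=(c·0.154−b)/D = (51.703867·0.154−6.356001)/11.604489 = 0.138429
λ₂=(a−b·0.154)/D = (1.005790−6.356001·0.154)/11.604489 = 0.002324
w* = 0.138429·p + 0.002324·q:
  w_0 = 0.138429·1.0644 + 0.002324·7.8990 = 0.1657  (Unilever)
  w_1 = 0.138429·2.2233 + 0.002324·8.1306 = 0.3267  (Chevron)
  w_2 = 0.138429·0.4380 + 0.002324·17.0795 = 0.1003  (Exxon)
  w_3 = 0.138429·1.2032 + 0.002324·11.5380 = 0.1934  (Alcoa)
  w_4 = 0.138429·1.4271 + 0.002324·7.0566 = 0.2139  (Kellogg)
Σw_i=1.0000  μᵀw=0.1540
σ²=wᵀΣw=λ₁·μ_p+λ₂ = 0.138429·0.154 + 0.002324 = 0.023642 ≈ 0.0236


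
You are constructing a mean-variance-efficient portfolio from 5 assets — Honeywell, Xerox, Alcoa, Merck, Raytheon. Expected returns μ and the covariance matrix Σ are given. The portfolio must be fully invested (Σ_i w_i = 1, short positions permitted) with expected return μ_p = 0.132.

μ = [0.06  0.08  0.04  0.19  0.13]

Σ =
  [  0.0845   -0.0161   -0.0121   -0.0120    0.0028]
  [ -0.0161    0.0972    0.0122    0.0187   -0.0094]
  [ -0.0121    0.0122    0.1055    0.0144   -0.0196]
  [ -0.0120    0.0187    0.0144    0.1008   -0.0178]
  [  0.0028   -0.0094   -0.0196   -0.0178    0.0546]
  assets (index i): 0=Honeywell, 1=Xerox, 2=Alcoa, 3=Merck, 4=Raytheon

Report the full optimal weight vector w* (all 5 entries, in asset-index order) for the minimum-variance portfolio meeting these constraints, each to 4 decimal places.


p=Σ⁻¹μ = [1.1940  0.8062  0.7480  2.3898  3.5061]
q=Σ⁻¹𝟙 = [16.8865  11.6617  13.6129  12.8620  28.5365]
a=μᵀp=1.075913  b=𝟙ᵀp=8.644169  c=𝟙ᵀq=83.559613  D=ac−b²=15.181240
λ₁=(c·0.132−b)/D = (83.559613·0.132−8.644169)/15.181240 = 0.157148
λ₂=(a−b·0.132)/D = (1.075913−8.644169·0.132)/15.181240 = -0.004289
w* = 0.157148·p + -0.004289·q:
  w_0 = 0.157148·1.1940 + -0.004289·16.8865 = 0.1152  (Honeywell)
  w_1 = 0.157148·0.8062 + -0.004289·11.6617 = 0.0767  (Xerox)
  w_2 = 0.157148·0.7480 + -0.004289·13.6129 = 0.0592  (Alcoa)
  w_3 = 0.157148·2.3898 + -0.004289·12.8620 = 0.3204  (Merck)
  w_4 = 0.157148·3.5061 + -0.004289·28.5365 = 0.4286  (Raytheon)
Σw_i=1.0000  μᵀw=0.1320
σ²=wᵀΣw=λ₁·μ_p+λ₂ = 0.157148·0.132 + -0.004289 = 0.016454 ≈ 0.0165

0.1152  0.0767  0.0592  0.3204  0.4286


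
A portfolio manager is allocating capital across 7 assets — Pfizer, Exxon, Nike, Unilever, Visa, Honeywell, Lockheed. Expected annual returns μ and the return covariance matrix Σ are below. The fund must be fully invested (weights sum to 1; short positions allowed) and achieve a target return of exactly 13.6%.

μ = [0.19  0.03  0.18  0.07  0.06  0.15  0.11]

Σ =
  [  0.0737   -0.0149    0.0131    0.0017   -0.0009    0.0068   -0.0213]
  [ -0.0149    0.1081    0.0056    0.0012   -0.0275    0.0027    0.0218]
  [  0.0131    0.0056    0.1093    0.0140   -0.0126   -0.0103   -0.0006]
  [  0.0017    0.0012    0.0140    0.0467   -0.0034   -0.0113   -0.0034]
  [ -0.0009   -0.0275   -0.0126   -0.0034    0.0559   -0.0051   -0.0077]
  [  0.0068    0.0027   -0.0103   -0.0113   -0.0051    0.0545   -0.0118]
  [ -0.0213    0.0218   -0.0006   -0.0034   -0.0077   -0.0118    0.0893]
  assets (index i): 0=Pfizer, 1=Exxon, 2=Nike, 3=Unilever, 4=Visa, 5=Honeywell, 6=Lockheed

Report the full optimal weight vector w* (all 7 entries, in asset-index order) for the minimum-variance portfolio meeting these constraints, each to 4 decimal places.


0.2030  -0.0013  0.1293  0.1027  0.1209  0.2689  0.1764

u=Σ⁻¹μ = [2.7622  0.5974  1.6946  2.2165  2.6476  3.9671  2.5931]
v=Σ⁻¹𝟙 = [17.5776  14.9611  9.6198  28.9767  35.0330  30.8497  20.0036]
a=μᵀu=2.042068  b=𝟙ᵀu=16.478351  c=𝟙ᵀv=157.021574  D=ac−b²=49.112705
λ₁=(c·0.136−b)/D = (157.021574·0.136−16.478351)/49.112705 = 0.099294
λ₂=(a−b·0.136)/D = (2.042068−16.478351·0.136)/49.112705 = -0.004052
w* = 0.099294·u + -0.004052·v:
  w_0 = 0.099294·2.7622 + -0.004052·17.5776 = 0.2030  (Pfizer)
  w_1 = 0.099294·0.5974 + -0.004052·14.9611 = -0.0013  (Exxon)
  w_2 = 0.099294·1.6946 + -0.004052·9.6198 = 0.1293  (Nike)
  w_3 = 0.099294·2.2165 + -0.004052·28.9767 = 0.1027  (Unilever)
  w_4 = 0.099294·2.6476 + -0.004052·35.0330 = 0.1209  (Visa)
  w_5 = 0.099294·3.9671 + -0.004052·30.8497 = 0.2689  (Honeywell)
  w_6 = 0.099294·2.5931 + -0.004052·20.0036 = 0.1764  (Lockheed)
Σw_i=1.0000  μᵀw=0.1360
σ²=wᵀΣw=λ₁·μ_p+λ₂ = 0.099294·0.136 + -0.004052 = 0.009452 ≈ 0.0095


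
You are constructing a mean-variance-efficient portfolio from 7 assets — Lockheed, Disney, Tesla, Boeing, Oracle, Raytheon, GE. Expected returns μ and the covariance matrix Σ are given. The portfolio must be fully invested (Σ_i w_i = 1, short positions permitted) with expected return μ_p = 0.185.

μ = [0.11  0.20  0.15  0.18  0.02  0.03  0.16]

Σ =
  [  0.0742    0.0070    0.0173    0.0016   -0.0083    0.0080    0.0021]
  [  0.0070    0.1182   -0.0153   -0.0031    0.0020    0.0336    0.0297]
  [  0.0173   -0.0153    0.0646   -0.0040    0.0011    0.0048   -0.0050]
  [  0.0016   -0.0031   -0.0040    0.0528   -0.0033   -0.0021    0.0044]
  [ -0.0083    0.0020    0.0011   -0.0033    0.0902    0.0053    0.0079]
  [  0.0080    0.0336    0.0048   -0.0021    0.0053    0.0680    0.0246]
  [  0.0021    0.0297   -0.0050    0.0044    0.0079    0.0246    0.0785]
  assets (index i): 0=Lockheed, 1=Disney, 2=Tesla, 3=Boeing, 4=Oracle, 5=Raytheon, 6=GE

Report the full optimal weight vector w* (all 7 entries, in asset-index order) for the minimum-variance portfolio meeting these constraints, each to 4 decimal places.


0.0611  0.2172  0.3149  0.3616  0.0250  -0.1445  0.1646

g=Σ⁻¹μ = [0.6131  2.1393  3.1116  3.5771  0.2640  -1.4052  1.6239]
h=Σ⁻¹𝟙 = [9.0957  6.8025  15.7652  20.6807  11.3772  6.5355  6.5738]
a=μᵀg=1.828862  b=𝟙ᵀg=9.923744  c=𝟙ᵀh=76.830500  D=ac−b²=42.031699
λ₁=(c·0.185−b)/D = (76.830500·0.185−9.923744)/42.031699 = 0.102063
λ₂=(a−b·0.185)/D = (1.828862−9.923744·0.185)/42.031699 = -0.000167
w* = 0.102063·g + -0.000167·h:
  w_0 = 0.102063·0.6131 + -0.000167·9.0957 = 0.0611  (Lockheed)
  w_1 = 0.102063·2.1393 + -0.000167·6.8025 = 0.2172  (Disney)
  w_2 = 0.102063·3.1116 + -0.000167·15.7652 = 0.3149  (Tesla)
  w_3 = 0.102063·3.5771 + -0.000167·20.6807 = 0.3616  (Boeing)
  w_4 = 0.102063·0.2640 + -0.000167·11.3772 = 0.0250  (Oracle)
  w_5 = 0.102063·-1.4052 + -0.000167·6.5355 = -0.1445  (Raytheon)
  w_6 = 0.102063·1.6239 + -0.000167·6.5738 = 0.1646  (GE)
Σw_i=1.0000  μᵀw=0.1850
σ²=wᵀΣw=λ₁·μ_p+λ₂ = 0.102063·0.185 + -0.000167 = 0.018714 ≈ 0.0187


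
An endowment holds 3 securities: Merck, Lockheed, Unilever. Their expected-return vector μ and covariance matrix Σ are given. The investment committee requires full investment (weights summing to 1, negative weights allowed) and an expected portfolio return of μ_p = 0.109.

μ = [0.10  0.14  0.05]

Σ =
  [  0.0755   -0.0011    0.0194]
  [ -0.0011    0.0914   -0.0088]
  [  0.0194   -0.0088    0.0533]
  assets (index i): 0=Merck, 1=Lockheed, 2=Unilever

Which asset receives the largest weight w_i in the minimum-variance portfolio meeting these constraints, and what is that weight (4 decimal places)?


Lockheed (0.4707)

p=Σ⁻¹μ = [1.1454  1.6215  0.7889]
q=Σ⁻¹𝟙 = [8.9017  12.7451  17.6260]
a=μᵀp=0.380992  b=𝟙ᵀp=3.555777  c=𝟙ᵀq=39.272720  D=ac−b²=2.319043
λ₁=(c·0.109−b)/D = (39.272720·0.109−3.555777)/2.319043 = 0.312607
λ₂=(a−b·0.109)/D = (0.380992−3.555777·0.109)/2.319043 = -0.002841
w* = 0.312607·p + -0.002841·q:
  w_0 = 0.312607·1.1454 + -0.002841·8.9017 = 0.3328  (Merck)
  w_1 = 0.312607·1.6215 + -0.002841·12.7451 = 0.4707  (Lockheed)
  w_2 = 0.312607·0.7889 + -0.002841·17.6260 = 0.1965  (Unilever)
Σw_i=1.0000  μᵀw=0.1090
σ²=wᵀΣw=λ₁·μ_p+λ₂ = 0.312607·0.109 + -0.002841 = 0.031234 ≈ 0.0312


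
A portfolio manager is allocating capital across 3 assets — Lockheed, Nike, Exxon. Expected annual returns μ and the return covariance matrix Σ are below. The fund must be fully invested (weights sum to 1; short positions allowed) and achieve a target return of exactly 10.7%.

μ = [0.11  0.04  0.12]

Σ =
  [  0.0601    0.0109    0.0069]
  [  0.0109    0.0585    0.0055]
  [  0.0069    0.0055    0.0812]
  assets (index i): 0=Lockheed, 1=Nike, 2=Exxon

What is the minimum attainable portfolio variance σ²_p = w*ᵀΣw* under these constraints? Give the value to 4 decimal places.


0.0329

x=Σ⁻¹μ = [1.6322  0.2554  1.3218]
y=Σ⁻¹𝟙 = [12.9717  13.7102  10.2844]
a=μᵀx=0.348378  b=𝟙ᵀx=3.209413  c=𝟙ᵀy=36.966189  D=ac−b²=2.577888
λ₁=(c·0.107−b)/D = (36.966189·0.107−3.209413)/2.577888 = 0.289372
λ₂=(a−b·0.107)/D = (0.348378−3.209413·0.107)/2.577888 = 0.001928
w* = 0.289372·x + 0.001928·y:
  w_0 = 0.289372·1.6322 + 0.001928·12.9717 = 0.4973  (Lockheed)
  w_1 = 0.289372·0.2554 + 0.001928·13.7102 = 0.1003  (Nike)
  w_2 = 0.289372·1.3218 + 0.001928·10.2844 = 0.4023  (Exxon)
Σw_i=1.0000  μᵀw=0.1070
σ²=wᵀΣw=λ₁·μ_p+λ₂ = 0.289372·0.107 + 0.001928 = 0.032891 ≈ 0.0329


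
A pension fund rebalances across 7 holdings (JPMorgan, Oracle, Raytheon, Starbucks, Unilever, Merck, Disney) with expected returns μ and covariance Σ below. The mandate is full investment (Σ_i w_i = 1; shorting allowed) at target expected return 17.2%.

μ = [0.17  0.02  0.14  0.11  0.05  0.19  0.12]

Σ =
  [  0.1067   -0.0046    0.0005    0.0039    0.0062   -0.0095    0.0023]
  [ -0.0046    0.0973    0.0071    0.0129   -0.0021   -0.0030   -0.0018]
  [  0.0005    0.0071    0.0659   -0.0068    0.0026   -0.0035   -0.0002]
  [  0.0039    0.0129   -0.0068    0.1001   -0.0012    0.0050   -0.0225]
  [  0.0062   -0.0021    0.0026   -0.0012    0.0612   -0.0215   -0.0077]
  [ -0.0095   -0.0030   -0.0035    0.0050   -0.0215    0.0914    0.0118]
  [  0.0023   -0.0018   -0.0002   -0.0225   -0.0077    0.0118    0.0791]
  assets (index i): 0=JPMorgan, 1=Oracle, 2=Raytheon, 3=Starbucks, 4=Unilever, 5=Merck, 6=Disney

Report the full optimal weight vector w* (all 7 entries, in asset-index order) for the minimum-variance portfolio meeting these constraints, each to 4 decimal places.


x=Σ⁻¹μ = [1.6151  0.0597  2.3259  1.4653  1.6511  2.4273  1.6928]
y=Σ⁻¹𝟙 = [8.9273  9.1631  15.3897  12.6449  22.7644  15.3363  16.1551]
a=μᵀx=1.509442  b=𝟙ᵀx=11.237135  c=𝟙ᵀy=100.380831  D=ac−b²=25.245835
λ₁=(c·0.172−b)/D = (100.380831·0.172−11.237135)/25.245835 = 0.238787
λ₂=(a−b·0.172)/D = (1.509442−11.237135·0.172)/25.245835 = -0.016769
w* = 0.238787·x + -0.016769·y:
  w_0 = 0.238787·1.6151 + -0.016769·8.9273 = 0.2360  (JPMorgan)
  w_1 = 0.238787·0.0597 + -0.016769·9.1631 = -0.1394  (Oracle)
  w_2 = 0.238787·2.3259 + -0.016769·15.3897 = 0.2973  (Raytheon)
  w_3 = 0.238787·1.4653 + -0.016769·12.6449 = 0.1379  (Starbucks)
  w_4 = 0.238787·1.6511 + -0.016769·22.7644 = 0.0125  (Unilever)
  w_5 = 0.238787·2.4273 + -0.016769·15.3363 = 0.3224  (Merck)
  w_6 = 0.238787·1.6928 + -0.016769·16.1551 = 0.1333  (Disney)
Σw_i=1.0000  μᵀw=0.1720
σ²=wᵀΣw=λ₁·μ_p+λ₂ = 0.238787·0.172 + -0.016769 = 0.024302 ≈ 0.0243

0.2360  -0.1394  0.2973  0.1379  0.0125  0.3224  0.1333


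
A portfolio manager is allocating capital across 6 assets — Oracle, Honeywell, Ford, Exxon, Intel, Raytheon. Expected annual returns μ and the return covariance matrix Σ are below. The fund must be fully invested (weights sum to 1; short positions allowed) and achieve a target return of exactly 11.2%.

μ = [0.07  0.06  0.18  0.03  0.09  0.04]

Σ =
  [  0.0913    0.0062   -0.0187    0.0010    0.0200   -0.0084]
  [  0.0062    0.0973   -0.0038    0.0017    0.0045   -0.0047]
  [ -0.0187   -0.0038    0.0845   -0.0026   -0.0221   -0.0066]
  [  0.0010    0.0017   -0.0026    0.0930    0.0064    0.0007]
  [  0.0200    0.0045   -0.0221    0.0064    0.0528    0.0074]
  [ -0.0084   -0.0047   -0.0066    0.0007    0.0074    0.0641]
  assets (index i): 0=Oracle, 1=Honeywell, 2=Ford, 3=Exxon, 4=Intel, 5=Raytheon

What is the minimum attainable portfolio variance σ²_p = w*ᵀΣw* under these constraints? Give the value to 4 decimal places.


0.0138

x=Σ⁻¹μ = [0.8875  0.6017  3.0674  0.2123  2.4612  0.8138]
y=Σ⁻¹𝟙 = [12.0921  10.1734  21.5921  9.6079  18.8602  17.8722]
a=μᵀx=0.910796  b=𝟙ᵀx=8.043962  c=𝟙ᵀy=90.197846  D=ac−b²=17.446551
λ₁=(c·0.112−b)/D = (90.197846·0.112−8.043962)/17.446551 = 0.117972
λ₂=(a−b·0.112)/D = (0.910796−8.043962·0.112)/17.446551 = 0.000566
w* = 0.117972·x + 0.000566·y:
  w_0 = 0.117972·0.8875 + 0.000566·12.0921 = 0.1115  (Oracle)
  w_1 = 0.117972·0.6017 + 0.000566·10.1734 = 0.0767  (Honeywell)
  w_2 = 0.117972·3.0674 + 0.000566·21.5921 = 0.3741  (Ford)
  w_3 = 0.117972·0.2123 + 0.000566·9.6079 = 0.0305  (Exxon)
  w_4 = 0.117972·2.4612 + 0.000566·18.8602 = 0.3010  (Intel)
  w_5 = 0.117972·0.8138 + 0.000566·17.8722 = 0.1061  (Raytheon)
Σw_i=1.0000  μᵀw=0.1120
σ²=wᵀΣw=λ₁·μ_p+λ₂ = 0.117972·0.112 + 0.000566 = 0.013779 ≈ 0.0138


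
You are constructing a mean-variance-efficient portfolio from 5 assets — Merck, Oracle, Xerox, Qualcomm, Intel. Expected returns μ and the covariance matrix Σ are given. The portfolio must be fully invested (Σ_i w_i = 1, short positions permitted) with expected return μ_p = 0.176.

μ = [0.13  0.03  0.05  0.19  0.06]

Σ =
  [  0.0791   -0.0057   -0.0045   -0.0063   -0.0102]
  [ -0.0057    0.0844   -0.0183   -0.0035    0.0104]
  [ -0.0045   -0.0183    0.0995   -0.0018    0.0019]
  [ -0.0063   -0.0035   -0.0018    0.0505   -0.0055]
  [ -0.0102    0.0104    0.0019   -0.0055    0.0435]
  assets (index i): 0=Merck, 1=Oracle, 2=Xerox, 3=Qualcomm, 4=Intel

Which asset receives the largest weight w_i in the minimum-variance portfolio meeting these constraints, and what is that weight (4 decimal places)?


g=Σ⁻¹μ = [2.3754  0.5743  0.7505  4.3779  2.3197]
h=Σ⁻¹𝟙 = [20.0377  13.8844  13.4746  26.7018  27.1550]
a=μᵀg=1.334539  b=𝟙ᵀg=10.397799  c=𝟙ᵀh=101.253492  D=ac−b²=27.012538
λ₁=(c·0.176−b)/D = (101.253492·0.176−10.397799)/27.012538 = 0.274791
λ₂=(a−b·0.176)/D = (1.334539−10.397799·0.176)/27.012538 = -0.018342
w* = 0.274791·g + -0.018342·h:
  w_0 = 0.274791·2.3754 + -0.018342·20.0377 = 0.2852  (Merck)
  w_1 = 0.274791·0.5743 + -0.018342·13.8844 = -0.0969  (Oracle)
  w_2 = 0.274791·0.7505 + -0.018342·13.4746 = -0.0409  (Xerox)
  w_3 = 0.274791·4.3779 + -0.018342·26.7018 = 0.7132  (Qualcomm)
  w_4 = 0.274791·2.3197 + -0.018342·27.1550 = 0.1394  (Intel)
Σw_i=1.0000  μᵀw=0.1760
σ²=wᵀΣw=λ₁·μ_p+λ₂ = 0.274791·0.176 + -0.018342 = 0.030021 ≈ 0.0300

Qualcomm (0.7132)


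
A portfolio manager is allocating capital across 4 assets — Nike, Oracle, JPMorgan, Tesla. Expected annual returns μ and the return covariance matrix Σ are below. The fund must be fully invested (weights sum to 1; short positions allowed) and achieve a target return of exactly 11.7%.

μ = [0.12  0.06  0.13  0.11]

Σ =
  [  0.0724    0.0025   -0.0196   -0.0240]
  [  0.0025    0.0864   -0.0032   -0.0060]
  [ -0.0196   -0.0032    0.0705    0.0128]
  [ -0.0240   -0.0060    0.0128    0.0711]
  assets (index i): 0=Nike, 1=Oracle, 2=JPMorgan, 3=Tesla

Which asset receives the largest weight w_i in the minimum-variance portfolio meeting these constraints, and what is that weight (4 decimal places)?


Nike (0.3771)

p=Σ⁻¹μ = [2.9868  0.8471  2.3114  2.2107]
q=Σ⁻¹𝟙 = [24.9899  12.9315  18.0248  20.3464]
a=μᵀp=0.952900  b=𝟙ᵀp=8.356015  c=𝟙ᵀq=76.292684  D=ac−b²=2.876329
λ₁=(c·0.117−b)/D = (76.292684·0.117−8.356015)/2.876329 = 0.198249
λ₂=(a−b·0.117)/D = (0.952900−8.356015·0.117)/2.876329 = -0.008606
w* = 0.198249·p + -0.008606·q:
  w_0 = 0.198249·2.9868 + -0.008606·24.9899 = 0.3771  (Nike)
  w_1 = 0.198249·0.8471 + -0.008606·12.9315 = 0.0567  (Oracle)
  w_2 = 0.198249·2.3114 + -0.008606·18.0248 = 0.3031  (JPMorgan)
  w_3 = 0.198249·2.2107 + -0.008606·20.3464 = 0.2632  (Tesla)
Σw_i=1.0000  μᵀw=0.1170
σ²=wᵀΣw=λ₁·μ_p+λ₂ = 0.198249·0.117 + -0.008606 = 0.014589 ≈ 0.0146


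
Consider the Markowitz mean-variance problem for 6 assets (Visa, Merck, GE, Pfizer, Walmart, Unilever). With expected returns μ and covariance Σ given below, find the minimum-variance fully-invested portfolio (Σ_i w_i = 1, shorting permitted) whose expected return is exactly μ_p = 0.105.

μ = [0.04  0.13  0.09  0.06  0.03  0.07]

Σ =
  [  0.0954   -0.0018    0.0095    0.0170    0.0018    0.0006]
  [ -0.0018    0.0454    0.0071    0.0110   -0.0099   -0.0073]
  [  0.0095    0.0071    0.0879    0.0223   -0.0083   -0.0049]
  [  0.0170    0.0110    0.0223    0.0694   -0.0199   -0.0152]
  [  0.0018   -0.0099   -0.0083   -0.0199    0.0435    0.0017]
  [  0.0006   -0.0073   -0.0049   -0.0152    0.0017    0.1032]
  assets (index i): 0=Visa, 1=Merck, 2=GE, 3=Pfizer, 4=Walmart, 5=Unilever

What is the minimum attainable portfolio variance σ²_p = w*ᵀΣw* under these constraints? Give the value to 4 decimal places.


g=Σ⁻¹μ = [0.2109  3.1242  0.7720  0.8337  1.8805  1.0265]
h=Σ⁻¹𝟙 = [5.7028  26.8886  7.8627  20.6132  39.2425  14.3217]
a=μᵀg=0.662358  b=𝟙ᵀg=7.847862  c=𝟙ᵀh=114.631518  D=ac−b²=14.338221
λ₁=(c·0.105−b)/D = (114.631518·0.105−7.847862)/14.338221 = 0.292118
λ₂=(a−b·0.105)/D = (0.662358−7.847862·0.105)/14.338221 = -0.011275
w* = 0.292118·g + -0.011275·h:
  w_0 = 0.292118·0.2109 + -0.011275·5.7028 = -0.0027  (Visa)
  w_1 = 0.292118·3.1242 + -0.011275·26.8886 = 0.6095  (Merck)
  w_2 = 0.292118·0.7720 + -0.011275·7.8627 = 0.1369  (GE)
  w_3 = 0.292118·0.8337 + -0.011275·20.6132 = 0.0111  (Pfizer)
  w_4 = 0.292118·1.8805 + -0.011275·39.2425 = 0.1069  (Walmart)
  w_5 = 0.292118·1.0265 + -0.011275·14.3217 = 0.1384  (Unilever)
Σw_i=1.0000  μᵀw=0.1050
σ²=wᵀΣw=λ₁·μ_p+λ₂ = 0.292118·0.105 + -0.011275 = 0.019397 ≈ 0.0194

0.0194


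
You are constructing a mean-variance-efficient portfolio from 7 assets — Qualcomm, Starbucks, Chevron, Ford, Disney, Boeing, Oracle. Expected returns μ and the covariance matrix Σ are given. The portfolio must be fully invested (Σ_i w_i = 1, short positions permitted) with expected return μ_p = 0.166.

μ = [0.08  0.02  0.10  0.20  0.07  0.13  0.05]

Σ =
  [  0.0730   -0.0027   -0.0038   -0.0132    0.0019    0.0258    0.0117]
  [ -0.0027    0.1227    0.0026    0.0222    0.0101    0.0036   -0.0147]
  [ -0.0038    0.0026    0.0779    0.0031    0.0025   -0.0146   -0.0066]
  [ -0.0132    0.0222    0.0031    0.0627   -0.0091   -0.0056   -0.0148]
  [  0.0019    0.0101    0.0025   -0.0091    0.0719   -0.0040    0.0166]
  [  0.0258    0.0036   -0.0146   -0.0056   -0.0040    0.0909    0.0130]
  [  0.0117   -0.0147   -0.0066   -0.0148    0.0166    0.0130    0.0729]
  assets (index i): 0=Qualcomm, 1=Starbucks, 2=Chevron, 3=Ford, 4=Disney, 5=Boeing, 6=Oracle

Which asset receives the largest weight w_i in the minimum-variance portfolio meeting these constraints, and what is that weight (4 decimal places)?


x=Σ⁻¹μ = [1.1841  -0.6642  1.5111  4.1191  1.4235  1.5751  0.7299]
y=Σ⁻¹𝟙 = [12.7413  4.4293  14.9876  22.2765  12.5754  9.5577  13.8772]
a=μᵀx=1.397271  b=𝟙ᵀx=9.878591  c=𝟙ᵀy=90.444993  D=ac−b²=28.789598
λ₁=(c·0.166−b)/D = (90.444993·0.166−9.878591)/28.789598 = 0.178373
λ₂=(a−b·0.166)/D = (1.397271−9.878591·0.166)/28.789598 = -0.008426
w* = 0.178373·x + -0.008426·y:
  w_0 = 0.178373·1.1841 + -0.008426·12.7413 = 0.1039  (Qualcomm)
  w_1 = 0.178373·-0.6642 + -0.008426·4.4293 = -0.1558  (Starbucks)
  w_2 = 0.178373·1.5111 + -0.008426·14.9876 = 0.1433  (Chevron)
  w_3 = 0.178373·4.1191 + -0.008426·22.2765 = 0.5470  (Ford)
  w_4 = 0.178373·1.4235 + -0.008426·12.5754 = 0.1480  (Disney)
  w_5 = 0.178373·1.5751 + -0.008426·9.5577 = 0.2004  (Boeing)
  w_6 = 0.178373·0.7299 + -0.008426·13.8772 = 0.0133  (Oracle)
Σw_i=1.0000  μᵀw=0.1660
σ²=wᵀΣw=λ₁·μ_p+λ₂ = 0.178373·0.166 + -0.008426 = 0.021184 ≈ 0.0212

Ford (0.5470)


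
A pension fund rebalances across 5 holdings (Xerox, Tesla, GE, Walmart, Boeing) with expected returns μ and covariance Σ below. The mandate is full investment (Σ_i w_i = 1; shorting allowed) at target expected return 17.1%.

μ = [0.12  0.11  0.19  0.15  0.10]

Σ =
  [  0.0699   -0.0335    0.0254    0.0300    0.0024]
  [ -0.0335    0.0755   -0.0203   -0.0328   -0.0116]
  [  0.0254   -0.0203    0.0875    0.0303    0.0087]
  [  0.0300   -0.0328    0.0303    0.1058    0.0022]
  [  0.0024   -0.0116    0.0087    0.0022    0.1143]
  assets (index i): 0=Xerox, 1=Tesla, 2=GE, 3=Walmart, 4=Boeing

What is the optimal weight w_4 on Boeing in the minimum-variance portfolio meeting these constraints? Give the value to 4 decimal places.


p=Σ⁻¹μ = [2.1894  3.6808  1.8016  1.4005  1.0384]
q=Σ⁻¹𝟙 = [21.5122  31.0837  7.6752  10.5686  10.6642]
a=μᵀp=1.323833  b=𝟙ᵀp=10.110674  c=𝟙ᵀq=81.503918  D=ac−b²=5.671835
λ₁=(c·0.171−b)/D = (81.503918·0.171−10.110674)/5.671835 = 0.674649
λ₂=(a−b·0.171)/D = (1.323833−10.110674·0.171)/5.671835 = -0.071422
w* = 0.674649·p + -0.071422·q:
  w_0 = 0.674649·2.1894 + -0.071422·21.5122 = -0.0594  (Xerox)
  w_1 = 0.674649·3.6808 + -0.071422·31.0837 = 0.2632  (Tesla)
  w_2 = 0.674649·1.8016 + -0.071422·7.6752 = 0.6673  (GE)
  w_3 = 0.674649·1.4005 + -0.071422·10.5686 = 0.1900  (Walmart)
  w_4 = 0.674649·1.0384 + -0.071422·10.6642 = -0.0611  (Boeing)
Σw_i=1.0000  μᵀw=0.1710
σ²=wᵀΣw=λ₁·μ_p+λ₂ = 0.674649·0.171 + -0.071422 = 0.043943 ≈ 0.0439

-0.0611


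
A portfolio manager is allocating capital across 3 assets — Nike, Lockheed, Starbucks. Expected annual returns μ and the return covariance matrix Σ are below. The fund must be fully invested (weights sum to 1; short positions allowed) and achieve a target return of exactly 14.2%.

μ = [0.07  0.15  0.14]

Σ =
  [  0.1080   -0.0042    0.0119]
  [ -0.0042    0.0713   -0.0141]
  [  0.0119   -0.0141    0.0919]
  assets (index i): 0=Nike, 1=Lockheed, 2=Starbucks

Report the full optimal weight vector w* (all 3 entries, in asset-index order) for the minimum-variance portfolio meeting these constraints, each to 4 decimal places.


u=Σ⁻¹μ = [0.5430  2.4989  1.8365]
v=Σ⁻¹𝟙 = [8.5556  16.9771  12.3783]
a=μᵀu=0.669960  b=𝟙ᵀu=4.878418  c=𝟙ᵀv=37.910978  D=ac−b²=1.599868
λ₁=(c·0.142−b)/D = (37.910978·0.142−4.878418)/1.599868 = 0.315614
λ₂=(a−b·0.142)/D = (0.669960−4.878418·0.142)/1.599868 = -0.014236
w* = 0.315614·u + -0.014236·v:
  w_0 = 0.315614·0.5430 + -0.014236·8.5556 = 0.0496  (Nike)
  w_1 = 0.315614·2.4989 + -0.014236·16.9771 = 0.5470  (Lockheed)
  w_2 = 0.315614·1.8365 + -0.014236·12.3783 = 0.4034  (Starbucks)
Σw_i=1.0000  μᵀw=0.1420
σ²=wᵀΣw=λ₁·μ_p+λ₂ = 0.315614·0.142 + -0.014236 = 0.030581 ≈ 0.0306

0.0496  0.5470  0.4034


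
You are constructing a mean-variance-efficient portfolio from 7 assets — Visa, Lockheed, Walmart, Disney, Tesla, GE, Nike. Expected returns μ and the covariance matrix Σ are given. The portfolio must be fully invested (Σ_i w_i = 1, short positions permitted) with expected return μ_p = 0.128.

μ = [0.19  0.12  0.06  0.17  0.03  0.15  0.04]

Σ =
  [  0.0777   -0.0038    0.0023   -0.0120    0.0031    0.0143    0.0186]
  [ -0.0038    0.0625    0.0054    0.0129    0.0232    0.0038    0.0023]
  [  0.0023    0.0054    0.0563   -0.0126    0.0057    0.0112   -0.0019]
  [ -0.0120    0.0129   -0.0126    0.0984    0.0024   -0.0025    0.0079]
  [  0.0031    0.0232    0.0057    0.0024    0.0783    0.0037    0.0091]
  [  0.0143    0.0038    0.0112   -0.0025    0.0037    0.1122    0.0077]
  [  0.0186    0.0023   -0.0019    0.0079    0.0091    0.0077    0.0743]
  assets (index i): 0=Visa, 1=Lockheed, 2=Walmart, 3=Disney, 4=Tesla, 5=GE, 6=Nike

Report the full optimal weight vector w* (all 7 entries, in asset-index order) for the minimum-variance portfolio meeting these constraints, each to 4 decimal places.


u=Σ⁻¹μ = [2.7656  1.6616  1.0933  2.0546  -0.3522  0.9071  -0.4468]
v=Σ⁻¹𝟙 = [11.5495  9.6736  17.6613  11.8718  6.6231  4.8372  8.1451]
a=μᵀu=1.247356  b=𝟙ᵀu=7.683206  c=𝟙ᵀv=70.361659  D=ac−b²=28.734352
λ₁=(c·0.128−b)/D = (70.361659·0.128−7.683206)/28.734352 = 0.046045
λ₂=(a−b·0.128)/D = (1.247356−7.683206·0.128)/28.734352 = 0.009184
w* = 0.046045·u + 0.009184·v:
  w_0 = 0.046045·2.7656 + 0.009184·11.5495 = 0.2334  (Visa)
  w_1 = 0.046045·1.6616 + 0.009184·9.6736 = 0.1654  (Lockheed)
  w_2 = 0.046045·1.0933 + 0.009184·17.6613 = 0.2125  (Walmart)
  w_3 = 0.046045·2.0546 + 0.009184·11.8718 = 0.2036  (Disney)
  w_4 = 0.046045·-0.3522 + 0.009184·6.6231 = 0.0446  (Tesla)
  w_5 = 0.046045·0.9071 + 0.009184·4.8372 = 0.0862  (GE)
  w_6 = 0.046045·-0.4468 + 0.009184·8.1451 = 0.0542  (Nike)
Σw_i=1.0000  μᵀw=0.1280
σ²=wᵀΣw=λ₁·μ_p+λ₂ = 0.046045·0.128 + 0.009184 = 0.015078 ≈ 0.0151

0.2334  0.1654  0.2125  0.2036  0.0446  0.0862  0.0542


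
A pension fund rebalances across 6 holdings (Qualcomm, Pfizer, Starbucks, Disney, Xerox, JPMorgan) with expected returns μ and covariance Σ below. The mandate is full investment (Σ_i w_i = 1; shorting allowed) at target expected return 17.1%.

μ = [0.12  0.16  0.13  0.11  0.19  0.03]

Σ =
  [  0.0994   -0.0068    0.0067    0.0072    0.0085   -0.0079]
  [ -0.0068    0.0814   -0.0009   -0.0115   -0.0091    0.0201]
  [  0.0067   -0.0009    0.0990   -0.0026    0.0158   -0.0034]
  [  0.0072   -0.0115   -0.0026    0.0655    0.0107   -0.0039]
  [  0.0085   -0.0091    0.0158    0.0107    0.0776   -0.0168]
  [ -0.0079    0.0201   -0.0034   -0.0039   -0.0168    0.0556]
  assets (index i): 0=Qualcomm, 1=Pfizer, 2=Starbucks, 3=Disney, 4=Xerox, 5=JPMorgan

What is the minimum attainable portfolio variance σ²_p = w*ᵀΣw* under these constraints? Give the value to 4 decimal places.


0.0258

g=Σ⁻¹μ = [1.0402  2.3876  0.9594  1.6821  2.3405  0.7081]
h=Σ⁻¹𝟙 = [9.6413  11.7760  8.4705  15.5911  13.8614  20.8983]
a=μᵀg=1.282531  b=𝟙ᵀg=9.117910  c=𝟙ᵀh=80.238553  D=ac−b²=19.772128
λ₁=(c·0.171−b)/D = (80.238553·0.171−9.117910)/19.772128 = 0.232797
λ₂=(a−b·0.171)/D = (1.282531−9.117910·0.171)/19.772128 = -0.013991
w* = 0.232797·g + -0.013991·h:
  w_0 = 0.232797·1.0402 + -0.013991·9.6413 = 0.1073  (Qualcomm)
  w_1 = 0.232797·2.3876 + -0.013991·11.7760 = 0.3911  (Pfizer)
  w_2 = 0.232797·0.9594 + -0.013991·8.4705 = 0.1048  (Starbucks)
  w_3 = 0.232797·1.6821 + -0.013991·15.5911 = 0.1735  (Disney)
  w_4 = 0.232797·2.3405 + -0.013991·13.8614 = 0.3509  (Xerox)
  w_5 = 0.232797·0.7081 + -0.013991·20.8983 = -0.1275  (JPMorgan)
Σw_i=1.0000  μᵀw=0.1710
σ²=wᵀΣw=λ₁·μ_p+λ₂ = 0.232797·0.171 + -0.013991 = 0.025817 ≈ 0.0258
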